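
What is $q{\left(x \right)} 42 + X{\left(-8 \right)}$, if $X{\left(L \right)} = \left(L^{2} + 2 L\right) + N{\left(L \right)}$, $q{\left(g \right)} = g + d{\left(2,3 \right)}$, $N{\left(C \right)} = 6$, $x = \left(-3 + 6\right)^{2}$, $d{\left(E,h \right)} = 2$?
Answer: $516$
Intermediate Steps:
$x = 9$ ($x = 3^{2} = 9$)
$q{\left(g \right)} = 2 + g$ ($q{\left(g \right)} = g + 2 = 2 + g$)
$X{\left(L \right)} = 6 + L^{2} + 2 L$ ($X{\left(L \right)} = \left(L^{2} + 2 L\right) + 6 = 6 + L^{2} + 2 L$)
$q{\left(x \right)} 42 + X{\left(-8 \right)} = \left(2 + 9\right) 42 + \left(6 + \left(-8\right)^{2} + 2 \left(-8\right)\right) = 11 \cdot 42 + \left(6 + 64 - 16\right) = 462 + 54 = 516$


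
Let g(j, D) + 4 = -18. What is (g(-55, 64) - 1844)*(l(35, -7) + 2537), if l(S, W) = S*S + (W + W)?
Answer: -6993768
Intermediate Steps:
g(j, D) = -22 (g(j, D) = -4 - 18 = -22)
l(S, W) = S**2 + 2*W
(g(-55, 64) - 1844)*(l(35, -7) + 2537) = (-22 - 1844)*((35**2 + 2*(-7)) + 2537) = -1866*((1225 - 14) + 2537) = -1866*(1211 + 2537) = -1866*3748 = -6993768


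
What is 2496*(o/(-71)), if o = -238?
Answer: 594048/71 ≈ 8366.9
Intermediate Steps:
2496*(o/(-71)) = 2496*(-238/(-71)) = 2496*(-238*(-1/71)) = 2496*(238/71) = 594048/71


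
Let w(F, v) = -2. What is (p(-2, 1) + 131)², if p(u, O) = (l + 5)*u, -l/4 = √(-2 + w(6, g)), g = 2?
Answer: 14385 + 3872*I ≈ 14385.0 + 3872.0*I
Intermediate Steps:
l = -8*I (l = -4*√(-2 - 2) = -8*I ≈ -8.0*I)
p(u, O) = u*(5 - 8*I) (p(u, O) = (-8*I + 5)*u = (5 - 8*I)*u = u*(5 - 8*I))
(p(-2, 1) + 131)² = (-2*(5 - 8*I) + 131)² = ((-10 + 16*I) + 131)² = (121 + 16*I)²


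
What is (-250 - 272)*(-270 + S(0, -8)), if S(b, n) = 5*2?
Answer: 135720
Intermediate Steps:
S(b, n) = 10
(-250 - 272)*(-270 + S(0, -8)) = (-250 - 272)*(-270 + 10) = -522*(-260) = 135720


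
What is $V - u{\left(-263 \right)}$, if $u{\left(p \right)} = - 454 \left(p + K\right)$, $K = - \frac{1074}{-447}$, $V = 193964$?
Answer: $\frac{11272270}{149} \approx 75653.0$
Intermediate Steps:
$K = \frac{358}{149}$ ($K = \left(-1074\right) \left(- \frac{1}{447}\right) = \frac{358}{149} \approx 2.4027$)
$u{\left(p \right)} = - \frac{162532}{149} - 454 p$ ($u{\left(p \right)} = - 454 \left(p + \frac{358}{149}\right) = - 454 \left(\frac{358}{149} + p\right) = - \frac{162532}{149} - 454 p$)
$V - u{\left(-263 \right)} = 193964 - \left(- \frac{162532}{149} - -119402\right) = 193964 - \left(- \frac{162532}{149} + 119402\right) = 193964 - \frac{17628366}{149} = \frac{11272270}{149}$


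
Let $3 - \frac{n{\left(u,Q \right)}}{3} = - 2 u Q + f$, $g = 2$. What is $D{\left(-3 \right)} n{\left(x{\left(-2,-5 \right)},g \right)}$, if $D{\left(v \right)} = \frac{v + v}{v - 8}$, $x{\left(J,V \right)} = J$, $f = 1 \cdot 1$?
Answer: $- \frac{108}{11} \approx -9.8182$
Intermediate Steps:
$f = 1$
$n{\left(u,Q \right)} = 6 + 6 Q u$ ($n{\left(u,Q \right)} = 9 - 3 \left(- 2 u Q + 1\right) = 9 - 3 \left(- 2 Q u + 1\right) = 9 - 3 \left(1 - 2 Q u\right) = 9 + \left(-3 + 6 Q u\right) = 6 + 6 Q u$)
$D{\left(v \right)} = \frac{2 v}{-8 + v}$
$D{\left(-3 \right)} n{\left(x{\left(-2,-5 \right)},g \right)} = 2 \left(-3\right) \frac{1}{-8 - 3} \left(6 + 6 \cdot 2 \left(-2\right)\right) = 2 \left(-3\right) \frac{1}{-11} \left(6 - 24\right) = 2 \left(-3\right) \left(- \frac{1}{11}\right) \left(-18\right) = \frac{6}{11} \left(-18\right) = - \frac{108}{11}$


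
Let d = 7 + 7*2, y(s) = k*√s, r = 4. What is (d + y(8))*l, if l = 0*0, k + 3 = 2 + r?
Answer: 0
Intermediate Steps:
k = 3 (k = -3 + (2 + 4) = -3 + 6 = 3)
y(s) = 3*√s
d = 21 (d = 7 + 14 = 21)
l = 0
(d + y(8))*l = (21 + 3*√8)*0 = (21 + 3*(2*√2))*0 = (21 + 6*√2)*0 = 0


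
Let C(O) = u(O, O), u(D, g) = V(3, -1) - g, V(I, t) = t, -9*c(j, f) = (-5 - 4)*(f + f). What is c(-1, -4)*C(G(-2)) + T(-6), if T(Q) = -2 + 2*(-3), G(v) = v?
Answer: -16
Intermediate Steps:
c(j, f) = 2*f (c(j, f) = -(-5 - 4)*(f + f)/9 = -(-1)*2*f = -(-2)*f = 2*f)
u(D, g) = -1 - g
C(O) = -1 - O
T(Q) = -8 (T(Q) = -2 - 6 = -8)
c(-1, -4)*C(G(-2)) + T(-6) = (2*(-4))*(-1 - 1*(-2)) - 8 = -8*(-1 + 2) - 8 = -8*1 - 8 = -8 - 8 = -16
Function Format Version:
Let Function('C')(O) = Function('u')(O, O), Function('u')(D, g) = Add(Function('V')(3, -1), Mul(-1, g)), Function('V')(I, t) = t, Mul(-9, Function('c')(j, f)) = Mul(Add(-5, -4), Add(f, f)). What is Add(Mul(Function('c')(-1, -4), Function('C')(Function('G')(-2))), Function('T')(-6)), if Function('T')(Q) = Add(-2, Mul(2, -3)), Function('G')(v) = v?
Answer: -16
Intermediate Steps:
Function('c')(j, f) = Mul(2, f) (Function('c')(j, f) = Mul(Rational(-1, 9), Mul(Add(-5, -4), Add(f, f))) = Mul(Rational(-1, 9), Mul(-9, Mul(2, f))) = Mul(Rational(-1, 9), Mul(-18, f)) = Mul(2, f))
Function('u')(D, g) = Add(-1, Mul(-1, g))
Function('C')(O) = Add(-1, Mul(-1, O))
Function('T')(Q) = -8 (Function('T')(Q) = Add(-2, -6) = -8)
Add(Mul(Function('c')(-1, -4), Function('C')(Function('G')(-2))), Function('T')(-6)) = Add(Mul(Mul(2, -4), Add(-1, Mul(-1, -2))), -8) = Add(Mul(-8, Add(-1, 2)), -8) = Add(Mul(-8, 1), -8) = Add(-8, -8) = -16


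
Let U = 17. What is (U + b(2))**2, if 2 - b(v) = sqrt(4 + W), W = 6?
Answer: (19 - sqrt(10))**2 ≈ 250.83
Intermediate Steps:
b(v) = 2 - sqrt(10) (b(v) = 2 - sqrt(4 + 6) = 2 - sqrt(10))
(U + b(2))**2 = (17 + (2 - sqrt(10)))**2 = (19 - sqrt(10))**2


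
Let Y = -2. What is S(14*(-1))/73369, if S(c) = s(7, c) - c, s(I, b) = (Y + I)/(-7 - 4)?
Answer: 149/807059 ≈ 0.00018462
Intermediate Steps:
s(I, b) = 2/11 - I/11 (s(I, b) = (-2 + I)/(-7 - 4) = (-2 + I)/(-11) = (-2 + I)*(-1/11) = 2/11 - I/11)
S(c) = -5/11 - c (S(c) = (2/11 - 1/11*7) - c = (2/11 - 7/11) - c = -5/11 - c)
S(14*(-1))/73369 = (-5/11 - 14*(-1))/73369 = (-5/11 - 1*(-14))*(1/73369) = (-5/11 + 14)*(1/73369) = (149/11)*(1/73369) = 149/807059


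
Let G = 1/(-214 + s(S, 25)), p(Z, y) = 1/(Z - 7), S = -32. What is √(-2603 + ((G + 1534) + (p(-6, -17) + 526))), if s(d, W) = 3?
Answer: I*√4086173039/2743 ≈ 23.304*I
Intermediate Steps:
p(Z, y) = 1/(-7 + Z)
G = -1/211 (G = 1/(-214 + 3) = 1/(-211) = -1/211 ≈ -0.0047393)
√(-2603 + ((G + 1534) + (p(-6, -17) + 526))) = √(-2603 + ((-1/211 + 1534) + (1/(-7 - 6) + 526))) = √(-2603 + (323673/211 + (1/(-13) + 526))) = √(-2603 + (323673/211 + (-1/13 + 526))) = √(-2603 + (323673/211 + 6837/13)) = √(-2603 + 5650356/2743) = √(-1489673/2743) = I*√4086173039/2743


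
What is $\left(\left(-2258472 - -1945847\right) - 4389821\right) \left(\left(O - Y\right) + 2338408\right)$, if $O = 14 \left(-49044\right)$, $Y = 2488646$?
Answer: $3935260744884$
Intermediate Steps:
$O = -686616$
$\left(\left(-2258472 - -1945847\right) - 4389821\right) \left(\left(O - Y\right) + 2338408\right) = \left(\left(-2258472 - -1945847\right) - 4389821\right) \left(\left(-686616 - 2488646\right) + 2338408\right) = \left(\left(-2258472 + 1945847\right) - 4389821\right) \left(\left(-686616 - 2488646\right) + 2338408\right) = \left(-312625 - 4389821\right) \left(-3175262 + 2338408\right) = \left(-4702446\right) \left(-836854\right) = 3935260744884$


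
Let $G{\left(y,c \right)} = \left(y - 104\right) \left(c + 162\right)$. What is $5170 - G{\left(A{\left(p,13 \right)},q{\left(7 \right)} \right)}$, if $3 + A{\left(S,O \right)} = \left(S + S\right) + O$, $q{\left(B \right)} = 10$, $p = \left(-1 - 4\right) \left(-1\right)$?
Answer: $19618$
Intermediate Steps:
$p = 5$ ($p = \left(-5\right) \left(-1\right) = 5$)
$A{\left(S,O \right)} = -3 + O + 2 S$ ($A{\left(S,O \right)} = -3 + \left(\left(S + S\right) + O\right) = -3 + \left(2 S + O\right) = -3 + \left(O + 2 S\right) = -3 + O + 2 S$)
$G{\left(y,c \right)} = \left(-104 + y\right) \left(162 + c\right)$
$5170 - G{\left(A{\left(p,13 \right)},q{\left(7 \right)} \right)} = 5170 - \left(-16848 - 1040 + 162 \left(-3 + 13 + 2 \cdot 5\right) + 10 \left(-3 + 13 + 2 \cdot 5\right)\right) = 5170 - \left(-16848 - 1040 + 162 \left(-3 + 13 + 10\right) + 10 \left(-3 + 13 + 10\right)\right) = 5170 - \left(-16848 - 1040 + 162 \cdot 20 + 10 \cdot 20\right) = 5170 - \left(-16848 - 1040 + 3240 + 200\right) = 5170 - -14448 = 5170 + 14448 = 19618$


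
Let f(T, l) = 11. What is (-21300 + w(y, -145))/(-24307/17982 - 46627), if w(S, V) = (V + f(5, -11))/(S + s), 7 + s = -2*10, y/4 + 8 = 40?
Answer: 38687086188/84685573121 ≈ 0.45683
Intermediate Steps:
y = 128 (y = -32 + 4*40 = -32 + 160 = 128)
s = -27 (s = -7 - 2*10 = -7 - 20 = -27)
w(S, V) = (11 + V)/(-27 + S) (w(S, V) = (V + 11)/(S - 27) = (11 + V)/(-27 + S))
(-21300 + w(y, -145))/(-24307/17982 - 46627) = (-21300 + (11 - 145)/(-27 + 128))/(-24307/17982 - 46627) = (-21300 - 134/101)/(-24307*1/17982 - 46627) = (-21300 + (1/101)*(-134))/(-24307/17982 - 46627) = (-21300 - 134/101)/(-838471021/17982) = -2151434/101*(-17982/838471021) = 38687086188/84685573121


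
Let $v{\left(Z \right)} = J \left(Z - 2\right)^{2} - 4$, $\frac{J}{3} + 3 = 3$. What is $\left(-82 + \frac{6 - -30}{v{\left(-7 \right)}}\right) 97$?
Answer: $-8827$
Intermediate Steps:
$J = 0$ ($J = -9 + 3 \cdot 3 = -9 + 9 = 0$)
$v{\left(Z \right)} = -4$ ($v{\left(Z \right)} = 0 \left(Z - 2\right)^{2} - 4 = 0 \left(-2 + Z\right)^{2} - 4 = 0 - 4 = -4$)
$\left(-82 + \frac{6 - -30}{v{\left(-7 \right)}}\right) 97 = \left(-82 + \frac{6 - -30}{-4}\right) 97 = \left(-82 + \left(6 + 30\right) \left(- \frac{1}{4}\right)\right) 97 = \left(-82 + 36 \left(- \frac{1}{4}\right)\right) 97 = \left(-82 - 9\right) 97 = \left(-91\right) 97 = -8827$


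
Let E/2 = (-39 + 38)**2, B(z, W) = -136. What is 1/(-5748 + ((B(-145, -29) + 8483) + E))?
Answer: 1/2601 ≈ 0.00038447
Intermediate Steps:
E = 2 (E = 2*(-39 + 38)**2 = 2*(-1)**2 = 2*1 = 2)
1/(-5748 + ((B(-145, -29) + 8483) + E)) = 1/(-5748 + ((-136 + 8483) + 2)) = 1/(-5748 + (8347 + 2)) = 1/(-5748 + 8349) = 1/2601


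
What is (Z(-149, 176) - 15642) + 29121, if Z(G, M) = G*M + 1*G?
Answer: -12894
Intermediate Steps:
Z(G, M) = G + G*M (Z(G, M) = G*M + G = G + G*M)
(Z(-149, 176) - 15642) + 29121 = (-149*(1 + 176) - 15642) + 29121 = (-149*177 - 15642) + 29121 = (-26373 - 15642) + 29121 = -42015 + 29121 = -12894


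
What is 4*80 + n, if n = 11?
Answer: 331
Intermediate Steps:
4*80 + n = 4*80 + 11 = 320 + 11 = 331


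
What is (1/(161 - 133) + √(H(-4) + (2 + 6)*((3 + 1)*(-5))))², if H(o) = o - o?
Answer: -125439/784 + 2*I*√10/7 ≈ -160.0 + 0.90351*I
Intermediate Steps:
H(o) = 0
(1/(161 - 133) + √(H(-4) + (2 + 6)*((3 + 1)*(-5))))² = (1/(161 - 133) + √(0 + (2 + 6)*((3 + 1)*(-5))))² = (1/28 + √(0 + 8*(4*(-5))))² = (1/28 + √(0 + 8*(-20)))² = (1/28 + √(0 - 160))² = (1/28 + √(-160))² = (1/28 + 4*I*√10)²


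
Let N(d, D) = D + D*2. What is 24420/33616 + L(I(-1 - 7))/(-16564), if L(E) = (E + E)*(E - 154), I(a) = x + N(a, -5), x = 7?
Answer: 1803183/3163724 ≈ 0.56996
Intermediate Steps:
N(d, D) = 3*D (N(d, D) = D + 2*D = 3*D)
I(a) = -8 (I(a) = 7 + 3*(-5) = 7 - 15 = -8)
L(E) = 2*E*(-154 + E) (L(E) = (2*E)*(-154 + E) = 2*E*(-154 + E))
24420/33616 + L(I(-1 - 7))/(-16564) = 24420/33616 + (2*(-8)*(-154 - 8))/(-16564) = 24420*(1/33616) + (2*(-8)*(-162))*(-1/16564) = 555/764 + 2592*(-1/16564) = 555/764 - 648/4141 = 1803183/3163724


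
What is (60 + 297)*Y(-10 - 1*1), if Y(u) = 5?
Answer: 1785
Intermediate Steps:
(60 + 297)*Y(-10 - 1*1) = (60 + 297)*5 = 357*5 = 1785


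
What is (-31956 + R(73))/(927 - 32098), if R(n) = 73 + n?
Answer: 31810/31171 ≈ 1.0205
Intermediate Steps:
(-31956 + R(73))/(927 - 32098) = (-31956 + (73 + 73))/(927 - 32098) = (-31956 + 146)/(-31171) = -31810*(-1/31171) = 31810/31171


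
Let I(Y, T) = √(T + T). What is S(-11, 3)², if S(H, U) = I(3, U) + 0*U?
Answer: 6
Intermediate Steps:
I(Y, T) = √2*√T (I(Y, T) = √(2*T) = √2*√T)
S(H, U) = √2*√U (S(H, U) = √2*√U + 0*U = √2*√U + 0 = √2*√U)
S(-11, 3)² = (√2*√3)² = (√6)² = 6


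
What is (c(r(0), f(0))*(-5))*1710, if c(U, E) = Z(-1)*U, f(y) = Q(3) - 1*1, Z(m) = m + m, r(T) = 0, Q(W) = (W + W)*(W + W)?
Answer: 0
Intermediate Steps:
Q(W) = 4*W**2 (Q(W) = (2*W)*(2*W) = 4*W**2)
Z(m) = 2*m
f(y) = 35 (f(y) = 4*3**2 - 1*1 = 4*9 - 1 = 36 - 1 = 35)
c(U, E) = -2*U (c(U, E) = (2*(-1))*U = -2*U)
(c(r(0), f(0))*(-5))*1710 = (-2*0*(-5))*1710 = (0*(-5))*1710 = 0*1710 = 0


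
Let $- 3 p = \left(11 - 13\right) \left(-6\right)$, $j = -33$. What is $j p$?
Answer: $132$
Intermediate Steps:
$p = -4$ ($p = - \frac{\left(11 - 13\right) \left(-6\right)}{3} = - \frac{\left(-2\right) \left(-6\right)}{3} = \left(- \frac{1}{3}\right) 12 = -4$)
$j p = \left(-33\right) \left(-4\right) = 132$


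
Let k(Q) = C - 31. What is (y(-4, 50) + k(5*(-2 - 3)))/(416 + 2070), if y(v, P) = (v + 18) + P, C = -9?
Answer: 12/1243 ≈ 0.0096541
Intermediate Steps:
k(Q) = -40 (k(Q) = -9 - 31 = -40)
y(v, P) = 18 + P + v (y(v, P) = (18 + v) + P = 18 + P + v)
(y(-4, 50) + k(5*(-2 - 3)))/(416 + 2070) = ((18 + 50 - 4) - 40)/(416 + 2070) = (64 - 40)/2486 = 24*(1/2486) = 12/1243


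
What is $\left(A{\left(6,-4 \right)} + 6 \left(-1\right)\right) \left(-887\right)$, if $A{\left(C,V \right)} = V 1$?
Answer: $8870$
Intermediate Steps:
$A{\left(C,V \right)} = V$
$\left(A{\left(6,-4 \right)} + 6 \left(-1\right)\right) \left(-887\right) = \left(-4 + 6 \left(-1\right)\right) \left(-887\right) = \left(-4 - 6\right) \left(-887\right) = \left(-10\right) \left(-887\right) = 8870$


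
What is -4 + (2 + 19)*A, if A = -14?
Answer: -298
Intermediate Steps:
-4 + (2 + 19)*A = -4 + (2 + 19)*(-14) = -4 + 21*(-14) = -4 - 294 = -298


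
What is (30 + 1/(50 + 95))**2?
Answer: 18931201/21025 ≈ 900.41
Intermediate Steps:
(30 + 1/(50 + 95))**2 = (30 + 1/145)**2 = (4351/145)**2 = 18931201/21025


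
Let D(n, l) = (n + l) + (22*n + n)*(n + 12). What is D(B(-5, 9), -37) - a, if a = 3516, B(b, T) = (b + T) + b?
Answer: -3807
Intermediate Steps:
B(b, T) = T + 2*b (B(b, T) = (T + b) + b = T + 2*b)
D(n, l) = l + n + 23*n*(12 + n) (D(n, l) = (l + n) + (23*n)*(12 + n) = (l + n) + 23*n*(12 + n) = l + n + 23*n*(12 + n))
D(B(-5, 9), -37) - a = (-37 + 23*(9 + 2*(-5))**2 + 277*(9 + 2*(-5))) - 1*3516 = (-37 + 23*(9 - 10)**2 + 277*(9 - 10)) - 3516 = (-37 + 23*(-1)**2 + 277*(-1)) - 3516 = (-37 + 23*1 - 277) - 3516 = (-37 + 23 - 277) - 3516 = -291 - 3516 = -3807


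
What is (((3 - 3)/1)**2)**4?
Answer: 0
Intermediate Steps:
(((3 - 3)/1)**2)**4 = ((0*1)**2)**4 = (0**2)**4 = 0**4 = 0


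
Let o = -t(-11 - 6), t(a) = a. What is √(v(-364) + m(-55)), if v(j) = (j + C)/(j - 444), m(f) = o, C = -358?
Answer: √730129/202 ≈ 4.2301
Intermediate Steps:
o = 17 (o = -(-11 - 6) = -1*(-17) = 17)
m(f) = 17
v(j) = (-358 + j)/(-444 + j) (v(j) = (j - 358)/(j - 444) = (-358 + j)/(-444 + j))
√(v(-364) + m(-55)) = √((-358 - 364)/(-444 - 364) + 17) = √(-722/(-808) + 17) = √(-1/808*(-722) + 17) = √(361/404 + 17) = √(7229/404) = √730129/202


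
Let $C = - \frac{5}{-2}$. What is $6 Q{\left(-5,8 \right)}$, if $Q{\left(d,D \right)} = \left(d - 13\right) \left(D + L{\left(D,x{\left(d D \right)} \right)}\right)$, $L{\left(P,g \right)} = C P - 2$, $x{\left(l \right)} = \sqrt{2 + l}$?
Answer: $-2808$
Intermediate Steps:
$C = \frac{5}{2}$ ($C = \left(-5\right) \left(- \frac{1}{2}\right) = \frac{5}{2} \approx 2.5$)
$L{\left(P,g \right)} = -2 + \frac{5 P}{2}$ ($L{\left(P,g \right)} = \frac{5 P}{2} - 2 = -2 + \frac{5 P}{2}$)
$Q{\left(d,D \right)} = \left(-13 + d\right) \left(-2 + \frac{7 D}{2}\right)$ ($Q{\left(d,D \right)} = \left(d - 13\right) \left(D + \left(-2 + \frac{5 D}{2}\right)\right) = \left(-13 + d\right) \left(-2 + \frac{7 D}{2}\right)$)
$6 Q{\left(-5,8 \right)} = 6 \left(26 - -10 - 364 + \frac{7}{2} \cdot 8 \left(-5\right)\right) = 6 \left(26 + 10 - 364 - 140\right) = 6 \left(-468\right) = -2808$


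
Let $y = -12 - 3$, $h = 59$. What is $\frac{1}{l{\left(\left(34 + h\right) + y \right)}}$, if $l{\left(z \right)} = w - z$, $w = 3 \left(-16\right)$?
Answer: $- \frac{1}{126} \approx -0.0079365$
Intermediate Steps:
$y = -15$
$w = -48$
$l{\left(z \right)} = -48 - z$
$\frac{1}{l{\left(\left(34 + h\right) + y \right)}} = \frac{1}{-48 - \left(\left(34 + 59\right) - 15\right)} = \frac{1}{-48 - \left(93 - 15\right)} = \frac{1}{-48 - 78} = \frac{1}{-126} = - \frac{1}{126}$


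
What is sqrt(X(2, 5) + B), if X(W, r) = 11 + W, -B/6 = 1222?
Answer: I*sqrt(7319) ≈ 85.551*I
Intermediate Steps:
B = -7332 (B = -6*1222 = -7332)
sqrt(X(2, 5) + B) = sqrt((11 + 2) - 7332) = sqrt(13 - 7332) = sqrt(-7319) = I*sqrt(7319)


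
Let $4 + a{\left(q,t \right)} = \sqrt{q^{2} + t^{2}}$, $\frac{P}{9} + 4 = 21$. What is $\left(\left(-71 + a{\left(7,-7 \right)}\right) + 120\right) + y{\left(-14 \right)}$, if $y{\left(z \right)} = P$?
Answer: $198 + 7 \sqrt{2} \approx 207.9$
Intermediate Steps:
$P = 153$ ($P = -36 + 9 \cdot 21 = -36 + 189 = 153$)
$y{\left(z \right)} = 153$
$a{\left(q,t \right)} = -4 + \sqrt{q^{2} + t^{2}}$
$\left(\left(-71 + a{\left(7,-7 \right)}\right) + 120\right) + y{\left(-14 \right)} = \left(\left(-71 - \left(4 - \sqrt{7^{2} + \left(-7\right)^{2}}\right)\right) + 120\right) + 153 = \left(\left(-71 - \left(4 - \sqrt{49 + 49}\right)\right) + 120\right) + 153 = \left(\left(-71 - \left(4 - \sqrt{98}\right)\right) + 120\right) + 153 = \left(\left(-71 - \left(4 - 7 \sqrt{2}\right)\right) + 120\right) + 153 = \left(\left(-75 + 7 \sqrt{2}\right) + 120\right) + 153 = \left(45 + 7 \sqrt{2}\right) + 153 = 198 + 7 \sqrt{2}$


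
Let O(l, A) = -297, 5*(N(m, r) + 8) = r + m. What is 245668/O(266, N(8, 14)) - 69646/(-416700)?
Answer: -5686065041/6875550 ≈ -827.00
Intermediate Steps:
N(m, r) = -8 + m/5 + r/5 (N(m, r) = -8 + (r + m)/5 = -8 + (m + r)/5 = -8 + (m/5 + r/5) = -8 + m/5 + r/5)
245668/O(266, N(8, 14)) - 69646/(-416700) = 245668/(-297) - 69646/(-416700) = 245668*(-1/297) - 69646*(-1/416700) = -245668/297 + 34823/208350 = -5686065041/6875550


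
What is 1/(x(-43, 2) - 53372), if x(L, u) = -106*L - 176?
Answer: -1/48990 ≈ -2.0412e-5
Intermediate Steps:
x(L, u) = -176 - 106*L
1/(x(-43, 2) - 53372) = 1/((-176 - 106*(-43)) - 53372) = 1/((-176 + 4558) - 53372) = 1/(4382 - 53372) = 1/(-48990) = -1/48990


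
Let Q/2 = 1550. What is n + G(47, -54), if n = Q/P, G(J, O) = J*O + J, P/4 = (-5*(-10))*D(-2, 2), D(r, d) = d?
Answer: -9933/4 ≈ -2483.3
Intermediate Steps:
Q = 3100 (Q = 2*1550 = 3100)
P = 400 (P = 4*(-5*(-10)*2) = 4*(50*2) = 4*100 = 400)
G(J, O) = J + J*O
n = 31/4 (n = 3100/400 = 3100*(1/400) = 31/4 ≈ 7.7500)
n + G(47, -54) = 31/4 + 47*(1 - 54) = 31/4 + 47*(-53) = 31/4 - 2491 = -9933/4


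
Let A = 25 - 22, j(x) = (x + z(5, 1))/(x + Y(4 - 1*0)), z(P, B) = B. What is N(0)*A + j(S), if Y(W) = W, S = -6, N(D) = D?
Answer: 5/2 ≈ 2.5000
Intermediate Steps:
j(x) = (1 + x)/(4 + x) (j(x) = (x + 1)/(x + (4 - 1*0)) = (1 + x)/(x + (4 + 0)) = (1 + x)/(x + 4) = (1 + x)/(4 + x))
A = 3
N(0)*A + j(S) = 0*3 + (1 - 6)/(4 - 6) = 0 - 5/(-2) = 0 - 1/2*(-5) = 0 + 5/2 = 5/2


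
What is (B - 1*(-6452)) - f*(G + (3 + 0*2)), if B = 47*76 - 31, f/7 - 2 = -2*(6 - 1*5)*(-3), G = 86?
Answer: 5009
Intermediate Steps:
f = 56 (f = 14 + 7*(-2*(6 - 1*5)*(-3)) = 14 + 7*(-2*(6 - 5)*(-3)) = 14 + 7*(-2*1*(-3)) = 14 + 7*(-2*(-3)) = 14 + 7*6 = 14 + 42 = 56)
B = 3541 (B = 3572 - 31 = 3541)
(B - 1*(-6452)) - f*(G + (3 + 0*2)) = (3541 - 1*(-6452)) - 56*(86 + (3 + 0*2)) = (3541 + 6452) - 56*(86 + (3 + 0)) = 9993 - 56*(86 + 3) = 9993 - 56*89 = 9993 - 1*4984 = 9993 - 4984 = 5009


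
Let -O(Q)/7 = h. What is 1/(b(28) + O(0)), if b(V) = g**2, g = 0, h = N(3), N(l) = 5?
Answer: -1/35 ≈ -0.028571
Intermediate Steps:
h = 5
O(Q) = -35 (O(Q) = -7*5 = -35)
b(V) = 0 (b(V) = 0**2 = 0)
1/(b(28) + O(0)) = 1/(0 - 35) = 1/(-35) = -1/35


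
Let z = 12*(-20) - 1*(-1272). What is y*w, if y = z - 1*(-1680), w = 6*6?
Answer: 97632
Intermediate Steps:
z = 1032 (z = -240 + 1272 = 1032)
w = 36
y = 2712 (y = 1032 - 1*(-1680) = 1032 + 1680 = 2712)
y*w = 2712*36 = 97632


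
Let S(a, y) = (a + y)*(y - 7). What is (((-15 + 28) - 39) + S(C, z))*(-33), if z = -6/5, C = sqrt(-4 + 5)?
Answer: 20097/25 ≈ 803.88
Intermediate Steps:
C = 1 (C = sqrt(1) = 1)
z = -6/5 (z = -6*1/5 = -6/5 ≈ -1.2000)
S(a, y) = (-7 + y)*(a + y) (S(a, y) = (a + y)*(-7 + y) = (-7 + y)*(a + y))
(((-15 + 28) - 39) + S(C, z))*(-33) = (((-15 + 28) - 39) + ((-6/5)**2 - 7*1 - 7*(-6/5) + 1*(-6/5)))*(-33) = ((13 - 39) + (36/25 - 7 + 42/5 - 6/5))*(-33) = (-26 + 41/25)*(-33) = -609/25*(-33) = 20097/25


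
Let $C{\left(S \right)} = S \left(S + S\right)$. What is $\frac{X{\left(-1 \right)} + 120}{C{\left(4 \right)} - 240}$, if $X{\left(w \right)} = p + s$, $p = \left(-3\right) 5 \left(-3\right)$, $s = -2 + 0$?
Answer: $- \frac{163}{208} \approx -0.78365$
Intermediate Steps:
$s = -2$
$C{\left(S \right)} = 2 S^{2}$ ($C{\left(S \right)} = S 2 S = 2 S^{2}$)
$p = 45$ ($p = \left(-15\right) \left(-3\right) = 45$)
$X{\left(w \right)} = 43$ ($X{\left(w \right)} = 45 - 2 = 43$)
$\frac{X{\left(-1 \right)} + 120}{C{\left(4 \right)} - 240} = \frac{43 + 120}{2 \cdot 4^{2} - 240} = \frac{163}{2 \cdot 16 - 240} = \frac{163}{32 - 240} = \frac{163}{-208} = 163 \left(- \frac{1}{208}\right) = - \frac{163}{208}$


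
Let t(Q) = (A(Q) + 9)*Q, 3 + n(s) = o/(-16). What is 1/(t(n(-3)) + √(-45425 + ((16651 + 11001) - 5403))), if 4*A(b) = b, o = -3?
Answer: -24468480/24872768401 - 2097152*I*√5794/24872768401 ≈ -0.00098374 - 0.0064179*I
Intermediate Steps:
A(b) = b/4
n(s) = -45/16 (n(s) = -3 - 3/(-16) = -3 - 3*(-1/16) = -3 + 3/16 = -45/16)
t(Q) = Q*(9 + Q/4) (t(Q) = (Q/4 + 9)*Q = (9 + Q/4)*Q = Q*(9 + Q/4))
1/(t(n(-3)) + √(-45425 + ((16651 + 11001) - 5403))) = 1/((¼)*(-45/16)*(36 - 45/16) + √(-45425 + ((16651 + 11001) - 5403))) = 1/((¼)*(-45/16)*(531/16) + √(-45425 + (27652 - 5403))) = 1/(-23895/1024 + √(-45425 + 22249)) = 1/(-23895/1024 + √(-23176)) = 1/(-23895/1024 + 2*I*√5794)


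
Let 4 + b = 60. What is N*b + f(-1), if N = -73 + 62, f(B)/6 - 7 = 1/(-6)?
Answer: -575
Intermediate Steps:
f(B) = 41 (f(B) = 42 + 6/(-6) = 42 + 6*(-⅙) = 42 - 1 = 41)
N = -11
b = 56 (b = -4 + 60 = 56)
N*b + f(-1) = -11*56 + 41 = -616 + 41 = -575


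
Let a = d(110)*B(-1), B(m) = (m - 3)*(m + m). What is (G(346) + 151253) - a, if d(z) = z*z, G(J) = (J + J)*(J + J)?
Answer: 533317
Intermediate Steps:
G(J) = 4*J**2 (G(J) = (2*J)*(2*J) = 4*J**2)
B(m) = 2*m*(-3 + m) (B(m) = (-3 + m)*(2*m) = 2*m*(-3 + m))
d(z) = z**2
a = 96800 (a = 110**2*(2*(-1)*(-3 - 1)) = 12100*(2*(-1)*(-4)) = 12100*8 = 96800)
(G(346) + 151253) - a = (4*346**2 + 151253) - 1*96800 = (4*119716 + 151253) - 96800 = (478864 + 151253) - 96800 = 630117 - 96800 = 533317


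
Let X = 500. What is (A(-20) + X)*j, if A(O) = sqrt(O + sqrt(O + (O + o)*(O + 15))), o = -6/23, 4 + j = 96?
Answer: 46000 + 4*sqrt(-10580 + 23*sqrt(43010)) ≈ 46000.0 + 304.9*I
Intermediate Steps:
j = 92 (j = -4 + 96 = 92)
o = -6/23 (o = -6*1/23 = -6/23 ≈ -0.26087)
A(O) = sqrt(O + sqrt(O + (15 + O)*(-6/23 + O))) (A(O) = sqrt(O + sqrt(O + (O - 6/23)*(O + 15))) = sqrt(O + sqrt(O + (-6/23 + O)*(15 + O))) = sqrt(O + sqrt(O + (15 + O)*(-6/23 + O))))
(A(-20) + X)*j = (sqrt(529*(-20) + 23*sqrt(23)*sqrt(-90 + 23*(-20)**2 + 362*(-20)))/23 + 500)*92 = (sqrt(-10580 + 23*sqrt(23)*sqrt(-90 + 23*400 - 7240))/23 + 500)*92 = (sqrt(-10580 + 23*sqrt(23)*sqrt(-90 + 9200 - 7240))/23 + 500)*92 = (sqrt(-10580 + 23*sqrt(23)*sqrt(1870))/23 + 500)*92 = (sqrt(-10580 + 23*sqrt(43010))/23 + 500)*92 = (500 + sqrt(-10580 + 23*sqrt(43010))/23)*92 = 46000 + 4*sqrt(-10580 + 23*sqrt(43010))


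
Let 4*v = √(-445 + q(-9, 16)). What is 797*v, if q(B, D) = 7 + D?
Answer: 797*I*√422/4 ≈ 4093.1*I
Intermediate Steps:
v = I*√422/4 (v = √(-445 + (7 + 16))/4 = √(-445 + 23)/4 = √(-422)/4 = (I*√422)/4 = I*√422/4 ≈ 5.1357*I)
797*v = 797*(I*√422/4) = 797*I*√422/4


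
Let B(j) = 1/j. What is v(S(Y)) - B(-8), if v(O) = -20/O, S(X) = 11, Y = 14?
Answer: -149/88 ≈ -1.6932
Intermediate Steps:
v(S(Y)) - B(-8) = -20/11 - 1/(-8) = -20*1/11 - 1*(-1/8) = -20/11 + 1/8 = -149/88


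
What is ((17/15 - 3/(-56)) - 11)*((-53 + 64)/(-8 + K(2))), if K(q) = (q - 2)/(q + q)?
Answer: 90673/6720 ≈ 13.493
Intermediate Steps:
K(q) = (-2 + q)/(2*q) (K(q) = (-2 + q)/((2*q)) = (-2 + q)*(1/(2*q)) = (-2 + q)/(2*q))
((17/15 - 3/(-56)) - 11)*((-53 + 64)/(-8 + K(2))) = ((17/15 - 3/(-56)) - 11)*((-53 + 64)/(-8 + (½)*(-2 + 2)/2)) = ((17*(1/15) - 3*(-1/56)) - 11)*(11/(-8 + (½)*(½)*0)) = ((17/15 + 3/56) - 11)*(11/(-8 + 0)) = (997/840 - 11)*(11/(-8)) = -90673*(-1)/(840*8) = -8243/840*(-11/8) = 90673/6720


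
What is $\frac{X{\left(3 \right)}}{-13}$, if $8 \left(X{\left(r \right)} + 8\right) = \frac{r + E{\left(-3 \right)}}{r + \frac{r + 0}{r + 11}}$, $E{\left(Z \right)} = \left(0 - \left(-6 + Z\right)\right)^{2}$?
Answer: $\frac{71}{195} \approx 0.3641$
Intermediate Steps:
$E{\left(Z \right)} = \left(6 - Z\right)^{2}$
$X{\left(r \right)} = -8 + \frac{81 + r}{8 \left(r + \frac{r}{11 + r}\right)}$ ($X{\left(r \right)} = -8 + \frac{\left(r + \left(-6 - 3\right)^{2}\right) \frac{1}{r + \frac{r + 0}{r + 11}}}{8} = -8 + \frac{\left(r + \left(-9\right)^{2}\right) \frac{1}{r + \frac{r}{11 + r}}}{8} = -8 + \frac{\left(r + 81\right) \frac{1}{r + \frac{r}{11 + r}}}{8} = -8 + \frac{\left(81 + r\right) \frac{1}{r + \frac{r}{11 + r}}}{8} = -8 + \frac{\frac{1}{r + \frac{r}{11 + r}} \left(81 + r\right)}{8} = -8 + \frac{81 + r}{8 \left(r + \frac{r}{11 + r}\right)}$)
$\frac{X{\left(3 \right)}}{-13} = \frac{\frac{1}{8} \cdot \frac{1}{3} \frac{1}{12 + 3} \left(891 - 2028 - 63 \cdot 3^{2}\right)}{-13} = \frac{1}{8} \cdot \frac{1}{3} \cdot \frac{1}{15} \left(891 - 2028 - 567\right) \left(- \frac{1}{13}\right) = \frac{1}{8} \cdot \frac{1}{3} \cdot \frac{1}{15} \left(-1704\right) \left(- \frac{1}{13}\right) = \left(- \frac{71}{15}\right) \left(- \frac{1}{13}\right) = \frac{71}{195}$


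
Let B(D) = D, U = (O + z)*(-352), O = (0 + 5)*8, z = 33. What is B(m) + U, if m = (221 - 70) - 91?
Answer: -25636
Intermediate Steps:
m = 60 (m = 151 - 91 = 60)
O = 40 (O = 5*8 = 40)
U = -25696 (U = (40 + 33)*(-352) = 73*(-352) = -25696)
B(m) + U = 60 - 25696 = -25636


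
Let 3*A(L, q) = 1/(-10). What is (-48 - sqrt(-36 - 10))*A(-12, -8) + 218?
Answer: 1098/5 + I*sqrt(46)/30 ≈ 219.6 + 0.22608*I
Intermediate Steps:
A(L, q) = -1/30 (A(L, q) = (1/3)/(-10) = (1/3)*(-1/10) = -1/30)
(-48 - sqrt(-36 - 10))*A(-12, -8) + 218 = (-48 - sqrt(-36 - 10))*(-1/30) + 218 = (-48 - sqrt(-46))*(-1/30) + 218 = (-48 - I*sqrt(46))*(-1/30) + 218 = (8/5 + I*sqrt(46)/30) + 218 = 1098/5 + I*sqrt(46)/30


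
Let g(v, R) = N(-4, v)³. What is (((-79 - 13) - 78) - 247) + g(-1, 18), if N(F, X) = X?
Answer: -418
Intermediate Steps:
g(v, R) = v³
(((-79 - 13) - 78) - 247) + g(-1, 18) = (((-79 - 13) - 78) - 247) + (-1)³ = ((-92 - 78) - 247) - 1 = (-170 - 247) - 1 = -417 - 1 = -418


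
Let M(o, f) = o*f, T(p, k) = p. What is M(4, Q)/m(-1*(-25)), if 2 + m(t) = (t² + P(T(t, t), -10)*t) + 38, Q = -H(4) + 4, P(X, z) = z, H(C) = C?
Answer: 0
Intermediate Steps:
Q = 0 (Q = -1*4 + 4 = -4 + 4 = 0)
M(o, f) = f*o
m(t) = 36 + t² - 10*t (m(t) = -2 + ((t² - 10*t) + 38) = -2 + (38 + t² - 10*t) = 36 + t² - 10*t)
M(4, Q)/m(-1*(-25)) = (0*4)/(36 + (-1*(-25))² - (-10)*(-25)) = 0/(36 + 25² - 10*25) = 0/(36 + 625 - 250) = 0/411 = 0*(1/411) = 0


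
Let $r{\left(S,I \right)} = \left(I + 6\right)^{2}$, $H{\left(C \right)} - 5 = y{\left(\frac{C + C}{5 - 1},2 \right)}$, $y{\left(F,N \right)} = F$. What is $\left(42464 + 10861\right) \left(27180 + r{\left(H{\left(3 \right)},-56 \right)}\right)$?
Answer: $1582686000$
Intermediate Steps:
$H{\left(C \right)} = 5 + \frac{C}{2}$ ($H{\left(C \right)} = 5 + \frac{C + C}{5 - 1} = 5 + \frac{2 C}{4} = 5 + 2 C \frac{1}{4} = 5 + \frac{C}{2}$)
$r{\left(S,I \right)} = \left(6 + I\right)^{2}$
$\left(42464 + 10861\right) \left(27180 + r{\left(H{\left(3 \right)},-56 \right)}\right) = \left(42464 + 10861\right) \left(27180 + \left(6 - 56\right)^{2}\right) = 53325 \left(27180 + \left(-50\right)^{2}\right) = 53325 \left(27180 + 2500\right) = 53325 \cdot 29680 = 1582686000$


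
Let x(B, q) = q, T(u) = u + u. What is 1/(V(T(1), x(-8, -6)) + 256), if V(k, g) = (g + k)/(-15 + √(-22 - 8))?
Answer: 16335/4185604 - I*√30/4185604 ≈ 0.0039027 - 1.3086e-6*I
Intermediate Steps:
T(u) = 2*u
V(k, g) = (g + k)/(-15 + I*√30) (V(k, g) = (g + k)/(-15 + √(-30)) = (g + k)/(-15 + I*√30))
1/(V(T(1), x(-8, -6)) + 256) = 1/((-1/17*(-6) - 2/17 - 1/255*I*(-6)*√30 - I*2*1*√30/255) + 256) = 1/((6/17 - 1/17*2 + 2*I*√30/85 - 1/255*I*2*√30) + 256) = 1/((6/17 - 2/17 + 2*I*√30/85 - 2*I*√30/255) + 256) = 1/((4/17 + 4*I*√30/255) + 256) = 1/(4356/17 + 4*I*√30/255)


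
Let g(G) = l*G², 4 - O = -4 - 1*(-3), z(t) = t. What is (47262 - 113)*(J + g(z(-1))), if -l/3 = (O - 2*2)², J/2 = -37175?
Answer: -3505669597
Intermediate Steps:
O = 5 (O = 4 - (-4 - 1*(-3)) = 4 - (-4 + 3) = 4 - 1*(-1) = 4 + 1 = 5)
J = -74350 (J = 2*(-37175) = -74350)
l = -3 (l = -3*(5 - 2*2)² = -3*(5 - 4)² = -3*1² = -3*1 = -3)
g(G) = -3*G²
(47262 - 113)*(J + g(z(-1))) = (47262 - 113)*(-74350 - 3*(-1)²) = 47149*(-74350 - 3*1) = 47149*(-74350 - 3) = 47149*(-74353) = -3505669597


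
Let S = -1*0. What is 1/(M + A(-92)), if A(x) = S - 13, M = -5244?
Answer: -1/5257 ≈ -0.00019022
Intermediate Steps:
S = 0
A(x) = -13 (A(x) = 0 - 13 = -13)
1/(M + A(-92)) = 1/(-5244 - 13) = 1/(-5257) = -1/5257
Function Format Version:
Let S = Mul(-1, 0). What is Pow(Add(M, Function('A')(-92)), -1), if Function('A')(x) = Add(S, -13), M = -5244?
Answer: Rational(-1, 5257) ≈ -0.00019022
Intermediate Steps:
S = 0
Function('A')(x) = -13 (Function('A')(x) = Add(0, -13) = -13)
Pow(Add(M, Function('A')(-92)), -1) = Pow(Add(-5244, -13), -1) = Pow(-5257, -1) = Rational(-1, 5257)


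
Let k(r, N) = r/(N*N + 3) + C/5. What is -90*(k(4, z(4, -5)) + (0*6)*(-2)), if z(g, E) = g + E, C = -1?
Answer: -72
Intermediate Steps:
z(g, E) = E + g
k(r, N) = -⅕ + r/(3 + N²) (k(r, N) = r/(N*N + 3) - 1/5 = r/(N² + 3) - 1*⅕ = r/(3 + N²) - ⅕ = -⅕ + r/(3 + N²))
-90*(k(4, z(4, -5)) + (0*6)*(-2)) = -90*((-3 - (-5 + 4)² + 5*4)/(5*(3 + (-5 + 4)²)) + (0*6)*(-2)) = -90*((-3 - 1*(-1)² + 20)/(5*(3 + (-1)²)) + 0*(-2)) = -90*((-3 - 1*1 + 20)/(5*(3 + 1)) + 0) = -90*((⅕)*(-3 - 1 + 20)/4 + 0) = -90*((⅕)*(¼)*16 + 0) = -90*(⅘ + 0) = -90*⅘ = -72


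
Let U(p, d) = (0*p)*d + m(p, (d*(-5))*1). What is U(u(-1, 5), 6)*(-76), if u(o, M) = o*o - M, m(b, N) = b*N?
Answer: -9120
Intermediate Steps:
m(b, N) = N*b
u(o, M) = o² - M
U(p, d) = -5*d*p (U(p, d) = (0*p)*d + ((d*(-5))*1)*p = 0*d + (-5*d*1)*p = 0 + (-5*d)*p = 0 - 5*d*p = -5*d*p)
U(u(-1, 5), 6)*(-76) = -5*6*((-1)² - 1*5)*(-76) = -5*6*(1 - 5)*(-76) = -5*6*(-4)*(-76) = 120*(-76) = -9120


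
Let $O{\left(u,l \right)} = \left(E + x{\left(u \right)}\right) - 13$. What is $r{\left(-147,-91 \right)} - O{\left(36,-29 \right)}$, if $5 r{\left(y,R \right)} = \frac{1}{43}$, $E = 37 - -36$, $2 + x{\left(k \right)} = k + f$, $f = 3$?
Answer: $- \frac{20854}{215} \approx -96.995$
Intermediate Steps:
$x{\left(k \right)} = 1 + k$ ($x{\left(k \right)} = -2 + \left(k + 3\right) = -2 + \left(3 + k\right) = 1 + k$)
$E = 73$ ($E = 37 + 36 = 73$)
$r{\left(y,R \right)} = \frac{1}{215}$ ($r{\left(y,R \right)} = \frac{1}{5 \cdot 43} = \frac{1}{5} \cdot \frac{1}{43} = \frac{1}{215}$)
$O{\left(u,l \right)} = 61 + u$ ($O{\left(u,l \right)} = \left(73 + \left(1 + u\right)\right) - 13 = \left(74 + u\right) - 13 = 61 + u$)
$r{\left(-147,-91 \right)} - O{\left(36,-29 \right)} = \frac{1}{215} - \left(61 + 36\right) = \frac{1}{215} - 97 = - \frac{20854}{215}$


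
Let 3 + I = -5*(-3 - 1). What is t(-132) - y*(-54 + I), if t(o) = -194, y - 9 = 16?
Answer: 731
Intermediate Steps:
y = 25 (y = 9 + 16 = 25)
I = 17 (I = -3 - 5*(-3 - 1) = -3 - 5*(-4) = -3 - 1*(-20) = -3 + 20 = 17)
t(-132) - y*(-54 + I) = -194 - 25*(-54 + 17) = -194 - 25*(-37) = -194 - 1*(-925) = -194 + 925 = 731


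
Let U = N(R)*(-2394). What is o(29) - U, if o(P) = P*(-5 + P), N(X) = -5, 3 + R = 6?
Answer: -11274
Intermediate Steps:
R = 3 (R = -3 + 6 = 3)
U = 11970 (U = -5*(-2394) = 11970)
o(29) - U = 29*(-5 + 29) - 1*11970 = 29*24 - 11970 = 696 - 11970 = -11274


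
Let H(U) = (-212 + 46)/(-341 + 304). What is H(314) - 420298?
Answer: -15550860/37 ≈ -4.2029e+5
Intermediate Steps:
H(U) = 166/37 (H(U) = -166/(-37) = -166*(-1/37) = 166/37)
H(314) - 420298 = 166/37 - 420298 = -15550860/37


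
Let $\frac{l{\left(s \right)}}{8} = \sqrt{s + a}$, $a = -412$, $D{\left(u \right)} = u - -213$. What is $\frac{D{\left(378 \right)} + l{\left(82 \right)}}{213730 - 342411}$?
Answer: $- \frac{591}{128681} - \frac{8 i \sqrt{330}}{128681} \approx -0.0045928 - 0.0011294 i$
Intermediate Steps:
$D{\left(u \right)} = 213 + u$ ($D{\left(u \right)} = u + 213 = 213 + u$)
$l{\left(s \right)} = 8 \sqrt{-412 + s}$ ($l{\left(s \right)} = 8 \sqrt{s - 412} = 8 \sqrt{-412 + s}$)
$\frac{D{\left(378 \right)} + l{\left(82 \right)}}{213730 - 342411} = \frac{\left(213 + 378\right) + 8 \sqrt{-412 + 82}}{213730 - 342411} = \frac{591 + 8 \sqrt{-330}}{-128681} = \left(591 + 8 i \sqrt{330}\right) \left(- \frac{1}{128681}\right) = - \frac{591}{128681} - \frac{8 i \sqrt{330}}{128681}$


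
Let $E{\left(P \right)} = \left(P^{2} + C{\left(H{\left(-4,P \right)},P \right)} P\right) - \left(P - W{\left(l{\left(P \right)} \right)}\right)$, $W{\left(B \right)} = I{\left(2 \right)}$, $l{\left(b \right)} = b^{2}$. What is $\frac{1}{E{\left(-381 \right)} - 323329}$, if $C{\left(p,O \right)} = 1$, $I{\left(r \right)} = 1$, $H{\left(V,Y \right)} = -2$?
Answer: $- \frac{1}{178167} \approx -5.6127 \cdot 10^{-6}$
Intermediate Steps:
$W{\left(B \right)} = 1$
$E{\left(P \right)} = 1 + P^{2}$ ($E{\left(P \right)} = \left(P^{2} + 1 P\right) - \left(-1 + P\right) = \left(P^{2} + P\right) - \left(-1 + P\right) = \left(P + P^{2}\right) - \left(-1 + P\right) = 1 + P^{2}$)
$\frac{1}{E{\left(-381 \right)} - 323329} = \frac{1}{\left(1 + \left(-381\right)^{2}\right) - 323329} = \frac{1}{\left(1 + 145161\right) - 323329} = \frac{1}{145162 - 323329} = \frac{1}{-178167} = - \frac{1}{178167}$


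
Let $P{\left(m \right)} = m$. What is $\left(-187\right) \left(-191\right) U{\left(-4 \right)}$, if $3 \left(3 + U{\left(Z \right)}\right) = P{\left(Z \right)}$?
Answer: $- \frac{464321}{3} \approx -1.5477 \cdot 10^{5}$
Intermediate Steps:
$U{\left(Z \right)} = -3 + \frac{Z}{3}$
$\left(-187\right) \left(-191\right) U{\left(-4 \right)} = \left(-187\right) \left(-191\right) \left(-3 + \frac{1}{3} \left(-4\right)\right) = 35717 \left(-3 - \frac{4}{3}\right) = 35717 \left(- \frac{13}{3}\right) = - \frac{464321}{3}$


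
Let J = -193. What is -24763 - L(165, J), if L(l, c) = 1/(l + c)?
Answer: -693363/28 ≈ -24763.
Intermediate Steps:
L(l, c) = 1/(c + l)
-24763 - L(165, J) = -24763 - 1/(-193 + 165) = -24763 - 1/(-28) = -24763 - 1*(-1/28) = -24763 + 1/28 = -693363/28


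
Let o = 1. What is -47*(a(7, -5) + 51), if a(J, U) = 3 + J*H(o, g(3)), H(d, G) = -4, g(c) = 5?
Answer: -1222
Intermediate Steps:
a(J, U) = 3 - 4*J (a(J, U) = 3 + J*(-4) = 3 - 4*J)
-47*(a(7, -5) + 51) = -47*((3 - 4*7) + 51) = -47*((3 - 28) + 51) = -47*(-25 + 51) = -47*26 = -1222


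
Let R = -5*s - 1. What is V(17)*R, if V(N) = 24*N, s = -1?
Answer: 1632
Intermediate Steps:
R = 4 (R = -5*(-1) - 1 = 5 - 1 = 4)
V(17)*R = (24*17)*4 = 408*4 = 1632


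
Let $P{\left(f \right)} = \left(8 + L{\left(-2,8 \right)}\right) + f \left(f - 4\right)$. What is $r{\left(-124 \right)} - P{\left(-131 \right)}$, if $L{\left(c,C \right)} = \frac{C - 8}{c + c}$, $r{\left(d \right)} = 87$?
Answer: $-17606$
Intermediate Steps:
$L{\left(c,C \right)} = \frac{-8 + C}{2 c}$
$P{\left(f \right)} = 8 + f \left(-4 + f\right)$ ($P{\left(f \right)} = \left(8 + \frac{-8 + 8}{2 \left(-2\right)}\right) + f \left(f - 4\right) = \left(8 + \frac{1}{2} \left(- \frac{1}{2}\right) 0\right) + f \left(-4 + f\right) = \left(8 + 0\right) + f \left(-4 + f\right) = 8 + f \left(-4 + f\right)$)
$r{\left(-124 \right)} - P{\left(-131 \right)} = 87 - \left(8 + \left(-131\right)^{2} - -524\right) = 87 - \left(8 + 17161 + 524\right) = 87 - 17693 = -17606$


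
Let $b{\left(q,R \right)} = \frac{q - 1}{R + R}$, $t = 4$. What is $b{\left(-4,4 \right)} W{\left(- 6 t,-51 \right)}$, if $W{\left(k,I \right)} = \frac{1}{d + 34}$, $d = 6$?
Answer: $- \frac{1}{64} \approx -0.015625$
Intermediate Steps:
$b{\left(q,R \right)} = \frac{-1 + q}{2 R}$
$W{\left(k,I \right)} = \frac{1}{40}$ ($W{\left(k,I \right)} = \frac{1}{6 + 34} = \frac{1}{40}$)
$b{\left(-4,4 \right)} W{\left(- 6 t,-51 \right)} = \frac{-1 - 4}{2 \cdot 4} \cdot \frac{1}{40} = \frac{1}{2} \cdot \frac{1}{4} \left(-5\right) \frac{1}{40} = \left(- \frac{5}{8}\right) \frac{1}{40} = - \frac{1}{64}$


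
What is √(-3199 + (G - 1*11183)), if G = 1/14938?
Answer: I*√3209254749470/14938 ≈ 119.92*I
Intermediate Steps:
G = 1/14938 ≈ 6.6943e-5
√(-3199 + (G - 1*11183)) = √(-3199 + (1/14938 - 1*11183)) = √(-3199 + (1/14938 - 11183)) = √(-3199 - 167051653/14938) = √(-214838315/14938) = I*√3209254749470/14938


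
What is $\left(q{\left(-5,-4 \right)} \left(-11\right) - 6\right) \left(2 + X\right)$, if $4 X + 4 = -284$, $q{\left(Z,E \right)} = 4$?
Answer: $3500$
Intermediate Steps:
$X = -72$ ($X = -1 + \frac{1}{4} \left(-284\right) = -1 - 71 = -72$)
$\left(q{\left(-5,-4 \right)} \left(-11\right) - 6\right) \left(2 + X\right) = \left(4 \left(-11\right) - 6\right) \left(2 - 72\right) = \left(-44 - 6\right) \left(-70\right) = \left(-50\right) \left(-70\right) = 3500$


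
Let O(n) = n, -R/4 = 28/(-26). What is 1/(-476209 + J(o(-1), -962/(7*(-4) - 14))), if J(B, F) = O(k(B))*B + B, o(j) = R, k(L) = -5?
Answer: -13/6190941 ≈ -2.0998e-6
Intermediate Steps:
R = 56/13 (R = -112/(-26) = -112*(-1)/26 = -4*(-14/13) = 56/13 ≈ 4.3077)
o(j) = 56/13
J(B, F) = -4*B (J(B, F) = -5*B + B = -4*B)
1/(-476209 + J(o(-1), -962/(7*(-4) - 14))) = 1/(-476209 - 4*56/13) = 1/(-476209 - 224/13) = 1/(-6190941/13) = -13/6190941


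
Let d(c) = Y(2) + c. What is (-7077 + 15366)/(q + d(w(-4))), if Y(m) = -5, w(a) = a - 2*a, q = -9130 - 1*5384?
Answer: -8289/14515 ≈ -0.57106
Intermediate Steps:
q = -14514 (q = -9130 - 5384 = -14514)
w(a) = -a
d(c) = -5 + c
(-7077 + 15366)/(q + d(w(-4))) = (-7077 + 15366)/(-14514 + (-5 - 1*(-4))) = 8289/(-14514 + (-5 + 4)) = 8289/(-14514 - 1) = 8289/(-14515) = 8289*(-1/14515) = -8289/14515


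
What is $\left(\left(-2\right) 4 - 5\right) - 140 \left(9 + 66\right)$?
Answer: $-10513$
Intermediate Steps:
$\left(\left(-2\right) 4 - 5\right) - 140 \left(9 + 66\right) = \left(-8 - 5\right) - 10500 = -13 - 10500 = -10513$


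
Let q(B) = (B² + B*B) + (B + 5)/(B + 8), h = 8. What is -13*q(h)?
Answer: -26793/16 ≈ -1674.6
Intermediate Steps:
q(B) = 2*B² + (5 + B)/(8 + B) (q(B) = (B² + B²) + (5 + B)/(8 + B) = 2*B² + (5 + B)/(8 + B))
-13*q(h) = -13*(5 + 8 + 2*8³ + 16*8²)/(8 + 8) = -13*(5 + 8 + 2*512 + 16*64)/16 = -13*(5 + 8 + 1024 + 1024)/16 = -13*2061/16 = -26793/16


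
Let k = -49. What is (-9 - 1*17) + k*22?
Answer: -1104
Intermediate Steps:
(-9 - 1*17) + k*22 = (-9 - 1*17) - 49*22 = (-9 - 17) - 1078 = -26 - 1078 = -1104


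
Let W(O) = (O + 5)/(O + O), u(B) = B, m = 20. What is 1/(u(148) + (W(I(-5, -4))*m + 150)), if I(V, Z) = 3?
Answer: 3/974 ≈ 0.0030801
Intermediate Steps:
W(O) = (5 + O)/(2*O) (W(O) = (5 + O)/((2*O)) = (5 + O)*(1/(2*O)) = (5 + O)/(2*O))
1/(u(148) + (W(I(-5, -4))*m + 150)) = 1/(148 + (((½)*(5 + 3)/3)*20 + 150)) = 1/(148 + (((½)*(⅓)*8)*20 + 150)) = 1/(148 + ((4/3)*20 + 150)) = 1/(148 + (80/3 + 150)) = 1/(148 + 530/3) = 1/(974/3) = 3/974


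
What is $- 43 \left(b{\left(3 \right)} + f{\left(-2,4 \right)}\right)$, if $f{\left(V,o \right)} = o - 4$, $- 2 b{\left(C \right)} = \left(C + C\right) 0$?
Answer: $0$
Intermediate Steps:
$b{\left(C \right)} = 0$ ($b{\left(C \right)} = - \frac{\left(C + C\right) 0}{2} = - \frac{2 C 0}{2} = \left(- \frac{1}{2}\right) 0 = 0$)
$f{\left(V,o \right)} = -4 + o$
$- 43 \left(b{\left(3 \right)} + f{\left(-2,4 \right)}\right) = - 43 \left(0 + \left(-4 + 4\right)\right) = - 43 \left(0 + 0\right) = \left(-43\right) 0 = 0$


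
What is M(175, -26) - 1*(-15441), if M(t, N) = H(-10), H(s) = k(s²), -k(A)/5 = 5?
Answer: 15416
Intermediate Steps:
k(A) = -25 (k(A) = -5*5 = -25)
H(s) = -25
M(t, N) = -25
M(175, -26) - 1*(-15441) = -25 - 1*(-15441) = -25 + 15441 = 15416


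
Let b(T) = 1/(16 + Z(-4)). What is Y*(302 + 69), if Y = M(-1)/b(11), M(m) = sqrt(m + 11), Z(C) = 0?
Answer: 5936*sqrt(10) ≈ 18771.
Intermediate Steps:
M(m) = sqrt(11 + m)
b(T) = 1/16 (b(T) = 1/(16 + 0) = 1/16)
Y = 16*sqrt(10) (Y = sqrt(11 - 1)/(1/16) = sqrt(10)*16 = 16*sqrt(10) ≈ 50.596)
Y*(302 + 69) = (16*sqrt(10))*(302 + 69) = (16*sqrt(10))*371 = 5936*sqrt(10)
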